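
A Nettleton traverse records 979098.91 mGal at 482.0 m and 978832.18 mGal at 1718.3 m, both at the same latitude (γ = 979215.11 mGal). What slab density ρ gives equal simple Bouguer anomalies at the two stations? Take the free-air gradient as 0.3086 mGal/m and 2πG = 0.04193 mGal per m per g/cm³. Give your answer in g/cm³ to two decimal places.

Δg_obs = 978832.18 − 979098.91 = -266.73 mGal over Δh = 1718.3 − 482.0 = 1236.3 m
Equal Bouguer anomalies ⇒ Δg_obs + (0.3086 − 0.04193ρ)·Δh = 0
0.3086 − 0.04193ρ = −Δg_obs/Δh = 0.21575
ρ = (0.3086 − 0.21575) / 0.04193 = 2.21 g/cm³

2.21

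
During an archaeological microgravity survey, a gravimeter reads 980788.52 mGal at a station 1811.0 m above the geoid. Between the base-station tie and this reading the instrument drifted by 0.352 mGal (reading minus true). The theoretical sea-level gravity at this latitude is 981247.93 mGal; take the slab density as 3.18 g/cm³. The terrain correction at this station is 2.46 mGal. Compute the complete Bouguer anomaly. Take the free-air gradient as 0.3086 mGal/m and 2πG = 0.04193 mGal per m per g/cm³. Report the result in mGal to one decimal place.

-139.9

Drift-corrected reading = 980788.52 − (0.352) = 980788.168 mGal
Free-air correction = 0.3086 × 1811.0 = 558.87 mGal
Free-air anomaly = 980788.168 − 981247.93 + (558.87) = 99.108 mGal
Bouguer slab correction = 0.04193 × 3.18 × 1811.0 = 241.47 mGal
Simple Bouguer anomaly = 99.108 − (241.47) = -142.362 mGal
Complete Bouguer anomaly = -142.362 + 2.46 = -139.902 mGal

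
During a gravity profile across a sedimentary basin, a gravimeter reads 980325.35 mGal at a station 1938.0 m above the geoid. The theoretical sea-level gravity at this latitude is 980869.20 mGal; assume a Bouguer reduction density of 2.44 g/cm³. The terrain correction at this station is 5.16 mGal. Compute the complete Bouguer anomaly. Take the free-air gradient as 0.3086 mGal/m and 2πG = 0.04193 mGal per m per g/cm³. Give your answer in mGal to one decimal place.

-138.9

Free-air correction = 0.3086 × 1938.0 = 598.07 mGal
Free-air anomaly = 980325.35 − 980869.20 + (598.07) = 54.22 mGal
Bouguer slab correction = 0.04193 × 2.44 × 1938.0 = 198.28 mGal
Simple Bouguer anomaly = 54.22 − (198.28) = -144.06 mGal
Complete Bouguer anomaly = -144.06 + 5.16 = -138.90 mGal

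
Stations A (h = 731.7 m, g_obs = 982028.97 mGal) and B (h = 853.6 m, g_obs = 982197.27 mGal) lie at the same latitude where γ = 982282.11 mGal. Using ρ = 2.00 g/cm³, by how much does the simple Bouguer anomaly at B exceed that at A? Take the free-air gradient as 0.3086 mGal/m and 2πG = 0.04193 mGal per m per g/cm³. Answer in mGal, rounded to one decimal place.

195.7

Δg_SB(A) = 982028.97 − 982282.11 + 0.3086×731.7 − 0.04193×2.00×731.7 = -88.70 mGal
Δg_SB(B) = 982197.27 − 982282.11 + 0.3086×853.6 − 0.04193×2.00×853.6 = 107.00 mGal
Difference = 107.00 − (-88.70) = 195.70 mGal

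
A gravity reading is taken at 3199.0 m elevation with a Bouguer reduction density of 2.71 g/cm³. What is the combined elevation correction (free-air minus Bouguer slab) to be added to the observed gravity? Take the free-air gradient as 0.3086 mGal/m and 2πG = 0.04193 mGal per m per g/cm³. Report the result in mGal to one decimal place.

623.7

Combined gradient = 0.3086 − 0.04193 × 2.71 = 0.1949697 mGal/m
Combined elevation correction = 0.1949697 × 3199.0 = 623.7 mGal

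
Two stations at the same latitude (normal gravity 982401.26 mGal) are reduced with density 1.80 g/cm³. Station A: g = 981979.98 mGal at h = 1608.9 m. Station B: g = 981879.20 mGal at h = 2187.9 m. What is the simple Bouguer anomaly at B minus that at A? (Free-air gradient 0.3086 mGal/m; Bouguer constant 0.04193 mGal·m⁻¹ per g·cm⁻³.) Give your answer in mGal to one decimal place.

34.2

Δg_SB(A) = 981979.98 − 982401.26 + 0.3086×1608.9 − 0.04193×1.80×1608.9 = -46.20 mGal
Δg_SB(B) = 981879.20 − 982401.26 + 0.3086×2187.9 − 0.04193×1.80×2187.9 = -12.00 mGal
Difference = -12.00 − (-46.20) = 34.20 mGal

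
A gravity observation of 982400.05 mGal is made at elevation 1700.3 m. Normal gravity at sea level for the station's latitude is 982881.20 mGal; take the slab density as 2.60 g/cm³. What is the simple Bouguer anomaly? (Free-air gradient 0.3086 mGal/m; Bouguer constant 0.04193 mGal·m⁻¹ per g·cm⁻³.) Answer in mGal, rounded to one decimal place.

Free-air correction = 0.3086 × 1700.3 = 524.71 mGal
Free-air anomaly = 982400.05 − 982881.20 + (524.71) = 43.56 mGal
Bouguer slab correction = 0.04193 × 2.60 × 1700.3 = 185.36 mGal
Simple Bouguer anomaly = 43.56 − (185.36) = -141.80 mGal

-141.8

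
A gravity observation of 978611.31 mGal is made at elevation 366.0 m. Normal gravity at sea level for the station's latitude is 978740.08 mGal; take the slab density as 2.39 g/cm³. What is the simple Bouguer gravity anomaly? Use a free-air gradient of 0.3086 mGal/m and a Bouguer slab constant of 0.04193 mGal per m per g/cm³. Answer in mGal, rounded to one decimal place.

Free-air correction = 0.3086 × 366.0 = 112.95 mGal
Free-air anomaly = 978611.31 − 978740.08 + (112.95) = -15.82 mGal
Bouguer slab correction = 0.04193 × 2.39 × 366.0 = 36.68 mGal
Simple Bouguer anomaly = -15.82 − (36.68) = -52.50 mGal

-52.5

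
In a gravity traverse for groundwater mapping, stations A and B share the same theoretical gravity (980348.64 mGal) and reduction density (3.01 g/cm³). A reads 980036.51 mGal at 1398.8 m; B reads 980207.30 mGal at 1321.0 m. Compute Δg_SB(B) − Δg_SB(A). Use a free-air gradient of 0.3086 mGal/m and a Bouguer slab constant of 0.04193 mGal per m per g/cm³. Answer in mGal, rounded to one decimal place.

Δg_SB(A) = 980036.51 − 980348.64 + 0.3086×1398.8 − 0.04193×3.01×1398.8 = -57.00 mGal
Δg_SB(B) = 980207.30 − 980348.64 + 0.3086×1321.0 − 0.04193×3.01×1321.0 = 99.60 mGal
Difference = 99.60 − (-57.00) = 156.60 mGal

156.6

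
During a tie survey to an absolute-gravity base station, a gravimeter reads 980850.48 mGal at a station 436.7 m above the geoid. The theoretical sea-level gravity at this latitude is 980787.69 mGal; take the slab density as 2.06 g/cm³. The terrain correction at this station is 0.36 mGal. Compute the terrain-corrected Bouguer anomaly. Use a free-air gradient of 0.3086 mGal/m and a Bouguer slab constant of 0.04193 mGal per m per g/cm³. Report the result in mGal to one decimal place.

160.2

Free-air correction = 0.3086 × 436.7 = 134.77 mGal
Free-air anomaly = 980850.48 − 980787.69 + (134.77) = 197.56 mGal
Bouguer slab correction = 0.04193 × 2.06 × 436.7 = 37.72 mGal
Simple Bouguer anomaly = 197.56 − (37.72) = 159.84 mGal
Complete Bouguer anomaly = 159.84 + 0.36 = 160.20 mGal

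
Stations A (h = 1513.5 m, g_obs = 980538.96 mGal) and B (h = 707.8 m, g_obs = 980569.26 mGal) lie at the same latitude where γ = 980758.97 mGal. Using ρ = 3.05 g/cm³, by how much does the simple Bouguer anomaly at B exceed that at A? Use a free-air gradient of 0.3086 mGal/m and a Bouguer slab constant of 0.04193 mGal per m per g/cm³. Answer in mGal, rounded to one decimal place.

Δg_SB(A) = 980538.96 − 980758.97 + 0.3086×1513.5 − 0.04193×3.05×1513.5 = 53.50 mGal
Δg_SB(B) = 980569.26 − 980758.97 + 0.3086×707.8 − 0.04193×3.05×707.8 = -61.80 mGal
Difference = -61.80 − (53.50) = -115.30 mGal

-115.3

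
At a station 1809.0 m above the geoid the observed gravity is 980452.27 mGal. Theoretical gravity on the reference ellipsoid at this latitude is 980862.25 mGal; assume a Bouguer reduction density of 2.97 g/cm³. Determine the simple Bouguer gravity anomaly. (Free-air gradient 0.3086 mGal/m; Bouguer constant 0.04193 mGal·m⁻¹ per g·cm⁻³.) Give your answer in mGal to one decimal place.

Free-air correction = 0.3086 × 1809.0 = 558.26 mGal
Free-air anomaly = 980452.27 − 980862.25 + (558.26) = 148.28 mGal
Bouguer slab correction = 0.04193 × 2.97 × 1809.0 = 225.28 mGal
Simple Bouguer anomaly = 148.28 − (225.28) = -77.00 mGal

-77.0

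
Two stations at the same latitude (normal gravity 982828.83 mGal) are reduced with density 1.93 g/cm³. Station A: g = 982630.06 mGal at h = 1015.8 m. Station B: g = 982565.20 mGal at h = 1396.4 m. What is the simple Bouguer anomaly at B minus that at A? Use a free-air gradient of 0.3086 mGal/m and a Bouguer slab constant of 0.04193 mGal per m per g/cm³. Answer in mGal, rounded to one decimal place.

Δg_SB(A) = 982630.06 − 982828.83 + 0.3086×1015.8 − 0.04193×1.93×1015.8 = 32.50 mGal
Δg_SB(B) = 982565.20 − 982828.83 + 0.3086×1396.4 − 0.04193×1.93×1396.4 = 54.30 mGal
Difference = 54.30 − (32.50) = 21.80 mGal

21.8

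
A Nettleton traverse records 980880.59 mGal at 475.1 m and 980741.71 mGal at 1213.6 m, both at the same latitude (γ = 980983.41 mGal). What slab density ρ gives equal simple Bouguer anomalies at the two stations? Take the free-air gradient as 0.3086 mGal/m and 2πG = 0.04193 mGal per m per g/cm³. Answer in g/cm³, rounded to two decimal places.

2.87

Δg_obs = 980741.71 − 980880.59 = -138.88 mGal over Δh = 1213.6 − 475.1 = 738.5 m
Equal Bouguer anomalies ⇒ Δg_obs + (0.3086 − 0.04193ρ)·Δh = 0
0.3086 − 0.04193ρ = −Δg_obs/Δh = 0.18806
ρ = (0.3086 − 0.18806) / 0.04193 = 2.87 g/cm³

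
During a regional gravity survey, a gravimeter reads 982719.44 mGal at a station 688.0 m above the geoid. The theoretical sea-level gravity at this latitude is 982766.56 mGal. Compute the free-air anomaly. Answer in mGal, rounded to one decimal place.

Free-air correction = 0.3086 × 688.0 = 212.32 mGal
Free-air anomaly = 982719.44 − 982766.56 + (212.32) = 165.20 mGal

165.2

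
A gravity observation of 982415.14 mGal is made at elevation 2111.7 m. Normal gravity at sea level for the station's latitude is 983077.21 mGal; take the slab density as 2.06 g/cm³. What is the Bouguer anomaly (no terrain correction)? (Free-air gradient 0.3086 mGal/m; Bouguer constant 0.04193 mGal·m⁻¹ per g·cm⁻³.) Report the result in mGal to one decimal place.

-192.8

Free-air correction = 0.3086 × 2111.7 = 651.67 mGal
Free-air anomaly = 982415.14 − 983077.21 + (651.67) = -10.40 mGal
Bouguer slab correction = 0.04193 × 2.06 × 2111.7 = 182.40 mGal
Simple Bouguer anomaly = -10.40 − (182.40) = -192.80 mGal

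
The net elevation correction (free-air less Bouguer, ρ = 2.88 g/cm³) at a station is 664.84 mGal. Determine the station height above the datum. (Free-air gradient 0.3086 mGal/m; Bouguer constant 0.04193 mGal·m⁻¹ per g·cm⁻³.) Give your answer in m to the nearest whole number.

Combined gradient = 0.3086 − 0.04193 × 2.88 = 0.1878416 mGal/m
h = 664.84 / 0.1878416 = 3539.37 m

3539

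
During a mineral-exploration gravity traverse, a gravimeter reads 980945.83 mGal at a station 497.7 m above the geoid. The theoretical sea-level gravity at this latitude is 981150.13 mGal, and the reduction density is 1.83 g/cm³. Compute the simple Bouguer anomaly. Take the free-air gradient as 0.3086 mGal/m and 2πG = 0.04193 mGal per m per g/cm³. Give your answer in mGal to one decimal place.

Free-air correction = 0.3086 × 497.7 = 153.59 mGal
Free-air anomaly = 980945.83 − 981150.13 + (153.59) = -50.71 mGal
Bouguer slab correction = 0.04193 × 1.83 × 497.7 = 38.19 mGal
Simple Bouguer anomaly = -50.71 − (38.19) = -88.90 mGal

-88.9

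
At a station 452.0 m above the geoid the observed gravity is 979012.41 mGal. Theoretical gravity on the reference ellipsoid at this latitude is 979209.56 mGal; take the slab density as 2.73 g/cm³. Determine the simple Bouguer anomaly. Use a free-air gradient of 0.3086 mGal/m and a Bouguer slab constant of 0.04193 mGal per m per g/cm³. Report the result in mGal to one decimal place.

Free-air correction = 0.3086 × 452.0 = 139.49 mGal
Free-air anomaly = 979012.41 − 979209.56 + (139.49) = -57.66 mGal
Bouguer slab correction = 0.04193 × 2.73 × 452.0 = 51.74 mGal
Simple Bouguer anomaly = -57.66 − (51.74) = -109.40 mGal

-109.4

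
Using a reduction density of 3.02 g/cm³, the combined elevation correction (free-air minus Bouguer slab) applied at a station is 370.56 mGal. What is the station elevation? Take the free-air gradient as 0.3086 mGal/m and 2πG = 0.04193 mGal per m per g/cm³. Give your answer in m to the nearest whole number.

2036

Combined gradient = 0.3086 − 0.04193 × 3.02 = 0.1819714 mGal/m
h = 370.56 / 0.1819714 = 2036.36 m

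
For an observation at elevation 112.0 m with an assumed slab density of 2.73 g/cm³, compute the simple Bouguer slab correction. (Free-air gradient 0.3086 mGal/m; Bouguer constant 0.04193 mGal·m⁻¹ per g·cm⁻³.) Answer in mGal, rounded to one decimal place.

12.8

Bouguer slab correction = 0.04193 × 2.73 × 112.0 = 12.8 mGal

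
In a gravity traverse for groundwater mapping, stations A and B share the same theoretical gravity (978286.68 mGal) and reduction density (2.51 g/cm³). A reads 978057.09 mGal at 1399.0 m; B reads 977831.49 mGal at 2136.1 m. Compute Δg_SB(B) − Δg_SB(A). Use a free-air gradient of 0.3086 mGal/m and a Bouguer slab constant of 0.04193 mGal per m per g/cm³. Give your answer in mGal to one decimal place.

Δg_SB(A) = 978057.09 − 978286.68 + 0.3086×1399.0 − 0.04193×2.51×1399.0 = 54.90 mGal
Δg_SB(B) = 977831.49 − 978286.68 + 0.3086×2136.1 − 0.04193×2.51×2136.1 = -20.80 mGal
Difference = -20.80 − (54.90) = -75.70 mGal

-75.7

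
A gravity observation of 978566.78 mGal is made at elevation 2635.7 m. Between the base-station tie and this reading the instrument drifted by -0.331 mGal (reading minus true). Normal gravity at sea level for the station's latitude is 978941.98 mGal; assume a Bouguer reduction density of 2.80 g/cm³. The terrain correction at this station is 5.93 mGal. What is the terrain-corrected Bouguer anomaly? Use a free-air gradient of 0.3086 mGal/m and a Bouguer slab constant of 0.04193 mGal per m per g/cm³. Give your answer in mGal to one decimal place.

135.0

Drift-corrected reading = 978566.78 − (-0.331) = 978567.111 mGal
Free-air correction = 0.3086 × 2635.7 = 813.38 mGal
Free-air anomaly = 978567.111 − 978941.98 + (813.38) = 438.511 mGal
Bouguer slab correction = 0.04193 × 2.80 × 2635.7 = 309.44 mGal
Simple Bouguer anomaly = 438.511 − (309.44) = 129.071 mGal
Complete Bouguer anomaly = 129.071 + 5.93 = 135.001 mGal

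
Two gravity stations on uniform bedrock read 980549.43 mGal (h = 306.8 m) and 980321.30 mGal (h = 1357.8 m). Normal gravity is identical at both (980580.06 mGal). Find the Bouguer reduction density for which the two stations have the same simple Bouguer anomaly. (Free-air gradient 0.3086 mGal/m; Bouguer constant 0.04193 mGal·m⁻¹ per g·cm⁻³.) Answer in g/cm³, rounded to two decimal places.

Δg_obs = 980321.30 − 980549.43 = -228.13 mGal over Δh = 1357.8 − 306.8 = 1051.0 m
Equal Bouguer anomalies ⇒ Δg_obs + (0.3086 − 0.04193ρ)·Δh = 0
0.3086 − 0.04193ρ = −Δg_obs/Δh = 0.21706
ρ = (0.3086 − 0.21706) / 0.04193 = 2.18 g/cm³

2.18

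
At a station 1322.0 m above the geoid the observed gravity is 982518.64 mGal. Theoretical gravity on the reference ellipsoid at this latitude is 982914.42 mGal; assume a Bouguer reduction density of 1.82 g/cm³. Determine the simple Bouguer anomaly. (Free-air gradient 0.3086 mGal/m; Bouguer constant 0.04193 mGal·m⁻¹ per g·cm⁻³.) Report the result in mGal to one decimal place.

-88.7

Free-air correction = 0.3086 × 1322.0 = 407.97 mGal
Free-air anomaly = 982518.64 − 982914.42 + (407.97) = 12.19 mGal
Bouguer slab correction = 0.04193 × 1.82 × 1322.0 = 100.89 mGal
Simple Bouguer anomaly = 12.19 − (100.89) = -88.70 mGal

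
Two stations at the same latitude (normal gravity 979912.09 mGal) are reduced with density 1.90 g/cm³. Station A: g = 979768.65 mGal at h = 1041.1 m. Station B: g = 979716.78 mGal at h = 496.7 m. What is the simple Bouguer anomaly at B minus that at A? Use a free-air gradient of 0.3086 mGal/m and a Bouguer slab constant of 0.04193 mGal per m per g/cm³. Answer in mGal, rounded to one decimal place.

-176.5

Δg_SB(A) = 979768.65 − 979912.09 + 0.3086×1041.1 − 0.04193×1.90×1041.1 = 94.90 mGal
Δg_SB(B) = 979716.78 − 979912.09 + 0.3086×496.7 − 0.04193×1.90×496.7 = -81.60 mGal
Difference = -81.60 − (94.90) = -176.50 mGal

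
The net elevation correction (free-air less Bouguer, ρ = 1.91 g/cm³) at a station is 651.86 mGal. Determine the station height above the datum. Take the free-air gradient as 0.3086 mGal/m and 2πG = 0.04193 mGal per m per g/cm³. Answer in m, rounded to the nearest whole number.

Combined gradient = 0.3086 − 0.04193 × 1.91 = 0.2285137 mGal/m
h = 651.86 / 0.2285137 = 2852.61 m

2853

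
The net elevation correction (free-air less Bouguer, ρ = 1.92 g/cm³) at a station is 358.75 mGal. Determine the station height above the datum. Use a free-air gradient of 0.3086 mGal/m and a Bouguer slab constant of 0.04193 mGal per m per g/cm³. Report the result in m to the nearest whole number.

1573

Combined gradient = 0.3086 − 0.04193 × 1.92 = 0.2280944 mGal/m
h = 358.75 / 0.2280944 = 1572.81 m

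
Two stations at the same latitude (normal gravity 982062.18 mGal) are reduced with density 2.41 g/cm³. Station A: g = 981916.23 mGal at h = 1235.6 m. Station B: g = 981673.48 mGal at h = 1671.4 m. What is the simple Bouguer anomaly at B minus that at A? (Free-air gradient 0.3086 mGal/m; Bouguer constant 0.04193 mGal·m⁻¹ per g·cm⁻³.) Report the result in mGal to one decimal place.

-152.3

Δg_SB(A) = 981916.23 − 982062.18 + 0.3086×1235.6 − 0.04193×2.41×1235.6 = 110.50 mGal
Δg_SB(B) = 981673.48 − 982062.18 + 0.3086×1671.4 − 0.04193×2.41×1671.4 = -41.80 mGal
Difference = -41.80 − (110.50) = -152.30 mGal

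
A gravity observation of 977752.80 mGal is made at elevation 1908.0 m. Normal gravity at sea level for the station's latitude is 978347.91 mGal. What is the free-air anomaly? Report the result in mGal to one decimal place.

-6.3

Free-air correction = 0.3086 × 1908.0 = 588.81 mGal
Free-air anomaly = 977752.80 − 978347.91 + (588.81) = -6.30 mGal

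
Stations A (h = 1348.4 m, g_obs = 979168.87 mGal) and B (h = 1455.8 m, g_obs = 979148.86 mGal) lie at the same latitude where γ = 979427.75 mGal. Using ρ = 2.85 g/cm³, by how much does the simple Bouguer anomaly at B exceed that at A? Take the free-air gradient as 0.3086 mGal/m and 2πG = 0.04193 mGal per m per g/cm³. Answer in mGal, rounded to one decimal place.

0.3

Δg_SB(A) = 979168.87 − 979427.75 + 0.3086×1348.4 − 0.04193×2.85×1348.4 = -3.90 mGal
Δg_SB(B) = 979148.86 − 979427.75 + 0.3086×1455.8 − 0.04193×2.85×1455.8 = -3.60 mGal
Difference = -3.60 − (-3.90) = 0.30 mGal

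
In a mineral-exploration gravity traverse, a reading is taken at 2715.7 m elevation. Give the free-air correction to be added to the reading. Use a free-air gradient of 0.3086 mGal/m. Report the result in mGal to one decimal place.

838.1

Free-air correction = 0.3086 × 2715.7 = 838.1 mGal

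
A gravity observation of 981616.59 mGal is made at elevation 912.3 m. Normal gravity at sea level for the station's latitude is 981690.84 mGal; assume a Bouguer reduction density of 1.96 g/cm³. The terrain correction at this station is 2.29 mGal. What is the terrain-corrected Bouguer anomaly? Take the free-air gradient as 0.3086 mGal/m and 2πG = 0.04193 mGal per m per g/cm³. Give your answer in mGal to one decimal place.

Free-air correction = 0.3086 × 912.3 = 281.54 mGal
Free-air anomaly = 981616.59 − 981690.84 + (281.54) = 207.29 mGal
Bouguer slab correction = 0.04193 × 1.96 × 912.3 = 74.98 mGal
Simple Bouguer anomaly = 207.29 − (74.98) = 132.31 mGal
Complete Bouguer anomaly = 132.31 + 2.29 = 134.60 mGal

134.6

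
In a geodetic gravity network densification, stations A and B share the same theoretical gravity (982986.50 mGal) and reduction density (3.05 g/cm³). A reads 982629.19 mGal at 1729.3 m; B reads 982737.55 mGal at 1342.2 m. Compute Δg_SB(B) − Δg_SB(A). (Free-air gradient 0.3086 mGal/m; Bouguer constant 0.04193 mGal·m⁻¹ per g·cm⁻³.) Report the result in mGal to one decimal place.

Δg_SB(A) = 982629.19 − 982986.50 + 0.3086×1729.3 − 0.04193×3.05×1729.3 = -44.80 mGal
Δg_SB(B) = 982737.55 − 982986.50 + 0.3086×1342.2 − 0.04193×3.05×1342.2 = -6.40 mGal
Difference = -6.40 − (-44.80) = 38.40 mGal

38.4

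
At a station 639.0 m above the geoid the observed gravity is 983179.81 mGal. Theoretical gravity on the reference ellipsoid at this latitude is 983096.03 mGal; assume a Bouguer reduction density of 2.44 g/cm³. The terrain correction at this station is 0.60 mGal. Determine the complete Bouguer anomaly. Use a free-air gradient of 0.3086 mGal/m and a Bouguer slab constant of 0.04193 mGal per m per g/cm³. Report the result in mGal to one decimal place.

216.2

Free-air correction = 0.3086 × 639.0 = 197.20 mGal
Free-air anomaly = 983179.81 − 983096.03 + (197.20) = 280.98 mGal
Bouguer slab correction = 0.04193 × 2.44 × 639.0 = 65.38 mGal
Simple Bouguer anomaly = 280.98 − (65.38) = 215.60 mGal
Complete Bouguer anomaly = 215.60 + 0.60 = 216.20 mGal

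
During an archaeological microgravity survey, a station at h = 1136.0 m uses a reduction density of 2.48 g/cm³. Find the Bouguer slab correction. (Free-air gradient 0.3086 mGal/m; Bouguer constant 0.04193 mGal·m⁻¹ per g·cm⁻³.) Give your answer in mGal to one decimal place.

Bouguer slab correction = 0.04193 × 2.48 × 1136.0 = 118.1 mGal

118.1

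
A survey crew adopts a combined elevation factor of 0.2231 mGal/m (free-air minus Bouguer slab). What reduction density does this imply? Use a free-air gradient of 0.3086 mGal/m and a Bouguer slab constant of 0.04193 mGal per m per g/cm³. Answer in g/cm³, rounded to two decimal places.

0.2231 = 0.3086 − 0.04193 × ρ
ρ = (0.3086 − 0.2231) / 0.04193 = 2.04 g/cm³

2.04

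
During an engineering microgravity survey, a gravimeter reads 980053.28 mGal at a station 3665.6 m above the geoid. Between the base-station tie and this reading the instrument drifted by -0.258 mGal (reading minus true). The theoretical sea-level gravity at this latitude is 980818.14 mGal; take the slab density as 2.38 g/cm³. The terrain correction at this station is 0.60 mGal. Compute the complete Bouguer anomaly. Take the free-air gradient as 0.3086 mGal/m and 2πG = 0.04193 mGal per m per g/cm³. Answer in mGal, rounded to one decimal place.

Drift-corrected reading = 980053.28 − (-0.258) = 980053.538 mGal
Free-air correction = 0.3086 × 3665.6 = 1131.20 mGal
Free-air anomaly = 980053.538 − 980818.14 + (1131.20) = 366.598 mGal
Bouguer slab correction = 0.04193 × 2.38 × 3665.6 = 365.80 mGal
Simple Bouguer anomaly = 366.598 − (365.80) = 0.798 mGal
Complete Bouguer anomaly = 0.798 + 0.60 = 1.398 mGal

1.4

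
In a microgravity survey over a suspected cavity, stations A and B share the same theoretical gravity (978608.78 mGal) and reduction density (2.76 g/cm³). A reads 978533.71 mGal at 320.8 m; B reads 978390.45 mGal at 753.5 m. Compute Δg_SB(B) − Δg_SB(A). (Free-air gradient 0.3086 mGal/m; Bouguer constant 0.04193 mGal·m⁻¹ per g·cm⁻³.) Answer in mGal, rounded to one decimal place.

-59.8

Δg_SB(A) = 978533.71 − 978608.78 + 0.3086×320.8 − 0.04193×2.76×320.8 = -13.20 mGal
Δg_SB(B) = 978390.45 − 978608.78 + 0.3086×753.5 − 0.04193×2.76×753.5 = -73.00 mGal
Difference = -73.00 − (-13.20) = -59.80 mGal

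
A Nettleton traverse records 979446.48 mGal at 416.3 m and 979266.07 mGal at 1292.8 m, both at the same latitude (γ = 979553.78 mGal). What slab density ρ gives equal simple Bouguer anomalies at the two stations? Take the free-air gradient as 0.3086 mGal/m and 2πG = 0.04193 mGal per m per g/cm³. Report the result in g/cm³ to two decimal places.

2.45

Δg_obs = 979266.07 − 979446.48 = -180.41 mGal over Δh = 1292.8 − 416.3 = 876.5 m
Equal Bouguer anomalies ⇒ Δg_obs + (0.3086 − 0.04193ρ)·Δh = 0
0.3086 − 0.04193ρ = −Δg_obs/Δh = 0.20583
ρ = (0.3086 − 0.20583) / 0.04193 = 2.45 g/cm³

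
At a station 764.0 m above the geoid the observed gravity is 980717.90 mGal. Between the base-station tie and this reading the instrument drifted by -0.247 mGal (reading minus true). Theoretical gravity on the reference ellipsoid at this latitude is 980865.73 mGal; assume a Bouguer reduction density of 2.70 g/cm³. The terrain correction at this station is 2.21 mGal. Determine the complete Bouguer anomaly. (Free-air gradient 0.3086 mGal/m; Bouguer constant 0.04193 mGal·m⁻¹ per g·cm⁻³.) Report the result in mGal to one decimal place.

3.9

Drift-corrected reading = 980717.90 − (-0.247) = 980718.147 mGal
Free-air correction = 0.3086 × 764.0 = 235.77 mGal
Free-air anomaly = 980718.147 − 980865.73 + (235.77) = 88.187 mGal
Bouguer slab correction = 0.04193 × 2.70 × 764.0 = 86.49 mGal
Simple Bouguer anomaly = 88.187 − (86.49) = 1.697 mGal
Complete Bouguer anomaly = 1.697 + 2.21 = 3.907 mGal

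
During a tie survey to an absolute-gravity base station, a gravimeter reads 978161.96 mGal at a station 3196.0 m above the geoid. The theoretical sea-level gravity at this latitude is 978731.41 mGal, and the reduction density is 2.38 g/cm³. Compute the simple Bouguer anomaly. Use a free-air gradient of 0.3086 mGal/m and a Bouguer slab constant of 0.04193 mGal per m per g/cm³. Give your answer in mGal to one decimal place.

97.9

Free-air correction = 0.3086 × 3196.0 = 986.29 mGal
Free-air anomaly = 978161.96 − 978731.41 + (986.29) = 416.84 mGal
Bouguer slab correction = 0.04193 × 2.38 × 3196.0 = 318.94 mGal
Simple Bouguer anomaly = 416.84 − (318.94) = 97.90 mGal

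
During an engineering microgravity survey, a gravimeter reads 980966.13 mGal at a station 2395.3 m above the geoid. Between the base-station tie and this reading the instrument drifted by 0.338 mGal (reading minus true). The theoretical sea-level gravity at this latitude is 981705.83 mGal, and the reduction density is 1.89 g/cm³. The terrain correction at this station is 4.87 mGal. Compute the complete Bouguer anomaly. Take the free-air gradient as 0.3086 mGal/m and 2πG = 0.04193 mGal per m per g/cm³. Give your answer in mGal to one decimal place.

Drift-corrected reading = 980966.13 − (0.338) = 980965.792 mGal
Free-air correction = 0.3086 × 2395.3 = 739.19 mGal
Free-air anomaly = 980965.792 − 981705.83 + (739.19) = -0.848 mGal
Bouguer slab correction = 0.04193 × 1.89 × 2395.3 = 189.82 mGal
Simple Bouguer anomaly = -0.848 − (189.82) = -190.668 mGal
Complete Bouguer anomaly = -190.668 + 4.87 = -185.798 mGal

-185.8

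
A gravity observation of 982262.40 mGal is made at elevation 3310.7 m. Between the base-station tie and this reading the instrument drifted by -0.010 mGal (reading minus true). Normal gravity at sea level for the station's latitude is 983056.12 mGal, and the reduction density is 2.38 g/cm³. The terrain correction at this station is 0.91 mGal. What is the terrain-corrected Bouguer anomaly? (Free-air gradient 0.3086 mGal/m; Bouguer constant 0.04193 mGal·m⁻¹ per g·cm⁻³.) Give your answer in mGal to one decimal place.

Drift-corrected reading = 982262.40 − (-0.010) = 982262.410 mGal
Free-air correction = 0.3086 × 3310.7 = 1021.68 mGal
Free-air anomaly = 982262.410 − 983056.12 + (1021.68) = 227.970 mGal
Bouguer slab correction = 0.04193 × 2.38 × 3310.7 = 330.39 mGal
Simple Bouguer anomaly = 227.970 − (330.39) = -102.420 mGal
Complete Bouguer anomaly = -102.420 + 0.91 = -101.510 mGal

-101.5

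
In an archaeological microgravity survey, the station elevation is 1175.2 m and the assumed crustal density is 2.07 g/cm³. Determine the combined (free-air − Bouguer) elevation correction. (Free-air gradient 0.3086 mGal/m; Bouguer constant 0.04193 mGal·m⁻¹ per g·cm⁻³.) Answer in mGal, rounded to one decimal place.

260.7

Combined gradient = 0.3086 − 0.04193 × 2.07 = 0.2218049 mGal/m
Combined elevation correction = 0.2218049 × 1175.2 = 260.7 mGal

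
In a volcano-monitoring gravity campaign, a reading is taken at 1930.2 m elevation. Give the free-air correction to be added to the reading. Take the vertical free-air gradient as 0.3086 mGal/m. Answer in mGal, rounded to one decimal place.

Free-air correction = 0.3086 × 1930.2 = 595.7 mGal

595.7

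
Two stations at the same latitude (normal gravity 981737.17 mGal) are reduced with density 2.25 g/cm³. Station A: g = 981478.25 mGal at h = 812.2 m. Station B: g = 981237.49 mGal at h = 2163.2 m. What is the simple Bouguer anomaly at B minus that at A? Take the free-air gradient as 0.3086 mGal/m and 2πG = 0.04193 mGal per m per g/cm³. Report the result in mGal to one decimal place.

Δg_SB(A) = 981478.25 − 981737.17 + 0.3086×812.2 − 0.04193×2.25×812.2 = -84.90 mGal
Δg_SB(B) = 981237.49 − 981737.17 + 0.3086×2163.2 − 0.04193×2.25×2163.2 = -36.20 mGal
Difference = -36.20 − (-84.90) = 48.70 mGal

48.7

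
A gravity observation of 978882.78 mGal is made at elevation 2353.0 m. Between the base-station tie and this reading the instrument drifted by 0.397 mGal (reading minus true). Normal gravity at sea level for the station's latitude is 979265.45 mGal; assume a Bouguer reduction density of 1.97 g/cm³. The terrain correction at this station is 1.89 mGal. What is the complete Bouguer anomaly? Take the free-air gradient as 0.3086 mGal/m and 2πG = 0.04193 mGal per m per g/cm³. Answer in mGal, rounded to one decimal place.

Drift-corrected reading = 978882.78 − (0.397) = 978882.383 mGal
Free-air correction = 0.3086 × 2353.0 = 726.14 mGal
Free-air anomaly = 978882.383 − 979265.45 + (726.14) = 343.073 mGal
Bouguer slab correction = 0.04193 × 1.97 × 2353.0 = 194.36 mGal
Simple Bouguer anomaly = 343.073 − (194.36) = 148.713 mGal
Complete Bouguer anomaly = 148.713 + 1.89 = 150.603 mGal

150.6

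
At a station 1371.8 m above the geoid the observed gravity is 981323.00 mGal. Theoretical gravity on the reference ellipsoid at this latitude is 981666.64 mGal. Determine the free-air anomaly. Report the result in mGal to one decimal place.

79.7

Free-air correction = 0.3086 × 1371.8 = 423.34 mGal
Free-air anomaly = 981323.00 − 981666.64 + (423.34) = 79.70 mGal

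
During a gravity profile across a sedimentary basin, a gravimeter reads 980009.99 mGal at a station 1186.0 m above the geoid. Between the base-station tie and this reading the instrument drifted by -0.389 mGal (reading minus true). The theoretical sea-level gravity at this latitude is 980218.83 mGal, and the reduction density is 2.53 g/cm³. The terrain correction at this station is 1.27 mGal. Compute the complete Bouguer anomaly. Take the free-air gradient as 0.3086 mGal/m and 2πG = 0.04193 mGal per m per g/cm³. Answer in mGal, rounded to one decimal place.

33.0

Drift-corrected reading = 980009.99 − (-0.389) = 980010.379 mGal
Free-air correction = 0.3086 × 1186.0 = 366.00 mGal
Free-air anomaly = 980010.379 − 980218.83 + (366.00) = 157.549 mGal
Bouguer slab correction = 0.04193 × 2.53 × 1186.0 = 125.81 mGal
Simple Bouguer anomaly = 157.549 − (125.81) = 31.739 mGal
Complete Bouguer anomaly = 31.739 + 1.27 = 33.009 mGal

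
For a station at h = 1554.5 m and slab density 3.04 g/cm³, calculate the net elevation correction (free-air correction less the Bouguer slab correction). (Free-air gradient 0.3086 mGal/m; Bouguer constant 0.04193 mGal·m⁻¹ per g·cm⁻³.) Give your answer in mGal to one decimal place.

281.6

Combined gradient = 0.3086 − 0.04193 × 3.04 = 0.1811328 mGal/m
Combined elevation correction = 0.1811328 × 1554.5 = 281.6 mGal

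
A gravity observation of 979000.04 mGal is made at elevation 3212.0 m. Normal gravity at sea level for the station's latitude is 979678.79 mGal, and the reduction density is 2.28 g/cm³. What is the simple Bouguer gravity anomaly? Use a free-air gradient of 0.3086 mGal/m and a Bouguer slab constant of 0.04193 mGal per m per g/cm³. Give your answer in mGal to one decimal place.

Free-air correction = 0.3086 × 3212.0 = 991.22 mGal
Free-air anomaly = 979000.04 − 979678.79 + (991.22) = 312.47 mGal
Bouguer slab correction = 0.04193 × 2.28 × 3212.0 = 307.07 mGal
Simple Bouguer anomaly = 312.47 − (307.07) = 5.40 mGal

5.4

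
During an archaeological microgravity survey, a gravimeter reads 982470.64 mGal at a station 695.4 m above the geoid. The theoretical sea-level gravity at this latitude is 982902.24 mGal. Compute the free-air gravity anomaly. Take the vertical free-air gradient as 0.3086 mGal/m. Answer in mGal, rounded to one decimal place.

-217.0

Free-air correction = 0.3086 × 695.4 = 214.60 mGal
Free-air anomaly = 982470.64 − 982902.24 + (214.60) = -217.00 mGal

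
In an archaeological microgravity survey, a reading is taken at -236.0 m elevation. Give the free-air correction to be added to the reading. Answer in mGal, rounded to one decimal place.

-72.8

Free-air correction = 0.3086 × -236.0 = -72.8 mGal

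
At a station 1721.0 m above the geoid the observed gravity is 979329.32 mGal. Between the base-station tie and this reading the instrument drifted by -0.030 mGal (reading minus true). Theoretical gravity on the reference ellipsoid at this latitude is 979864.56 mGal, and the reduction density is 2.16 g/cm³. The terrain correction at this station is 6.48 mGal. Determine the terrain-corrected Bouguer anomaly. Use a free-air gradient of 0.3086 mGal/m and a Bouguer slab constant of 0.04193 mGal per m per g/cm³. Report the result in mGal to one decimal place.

-153.5

Drift-corrected reading = 979329.32 − (-0.030) = 979329.350 mGal
Free-air correction = 0.3086 × 1721.0 = 531.10 mGal
Free-air anomaly = 979329.350 − 979864.56 + (531.10) = -4.110 mGal
Bouguer slab correction = 0.04193 × 2.16 × 1721.0 = 155.87 mGal
Simple Bouguer anomaly = -4.110 − (155.87) = -159.980 mGal
Complete Bouguer anomaly = -159.980 + 6.48 = -153.500 mGal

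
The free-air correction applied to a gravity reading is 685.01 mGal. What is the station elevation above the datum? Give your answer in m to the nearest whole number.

2220

h = 685.01 / 0.3086 = 2219.73 m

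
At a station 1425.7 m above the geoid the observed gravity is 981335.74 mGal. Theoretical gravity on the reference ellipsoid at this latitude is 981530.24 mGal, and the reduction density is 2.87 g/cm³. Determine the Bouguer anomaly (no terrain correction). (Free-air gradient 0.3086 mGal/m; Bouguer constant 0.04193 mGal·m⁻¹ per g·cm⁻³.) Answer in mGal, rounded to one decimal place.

73.9

Free-air correction = 0.3086 × 1425.7 = 439.97 mGal
Free-air anomaly = 981335.74 − 981530.24 + (439.97) = 245.47 mGal
Bouguer slab correction = 0.04193 × 2.87 × 1425.7 = 171.57 mGal
Simple Bouguer anomaly = 245.47 − (171.57) = 73.90 mGal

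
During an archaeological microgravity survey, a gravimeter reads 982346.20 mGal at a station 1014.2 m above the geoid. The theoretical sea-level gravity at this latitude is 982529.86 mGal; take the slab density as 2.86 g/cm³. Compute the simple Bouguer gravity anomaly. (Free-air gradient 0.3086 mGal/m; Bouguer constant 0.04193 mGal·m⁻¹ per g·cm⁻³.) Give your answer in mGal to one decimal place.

7.7

Free-air correction = 0.3086 × 1014.2 = 312.98 mGal
Free-air anomaly = 982346.20 − 982529.86 + (312.98) = 129.32 mGal
Bouguer slab correction = 0.04193 × 2.86 × 1014.2 = 121.62 mGal
Simple Bouguer anomaly = 129.32 − (121.62) = 7.70 mGal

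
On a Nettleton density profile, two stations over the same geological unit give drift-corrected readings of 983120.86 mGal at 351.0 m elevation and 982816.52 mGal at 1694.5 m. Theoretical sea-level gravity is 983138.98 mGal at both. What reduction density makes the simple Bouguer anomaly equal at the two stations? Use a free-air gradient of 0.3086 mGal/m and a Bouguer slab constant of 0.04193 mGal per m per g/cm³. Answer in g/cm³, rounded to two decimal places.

1.96

Δg_obs = 982816.52 − 983120.86 = -304.34 mGal over Δh = 1694.5 − 351.0 = 1343.5 m
Equal Bouguer anomalies ⇒ Δg_obs + (0.3086 − 0.04193ρ)·Δh = 0
0.3086 − 0.04193ρ = −Δg_obs/Δh = 0.22653
ρ = (0.3086 − 0.22653) / 0.04193 = 1.96 g/cm³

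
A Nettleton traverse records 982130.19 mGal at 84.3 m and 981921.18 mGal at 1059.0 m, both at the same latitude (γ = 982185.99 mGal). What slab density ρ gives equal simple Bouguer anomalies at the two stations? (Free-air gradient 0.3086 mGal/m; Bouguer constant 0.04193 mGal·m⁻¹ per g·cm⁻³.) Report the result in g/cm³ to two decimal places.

2.25

Δg_obs = 981921.18 − 982130.19 = -209.01 mGal over Δh = 1059.0 − 84.3 = 974.7 m
Equal Bouguer anomalies ⇒ Δg_obs + (0.3086 − 0.04193ρ)·Δh = 0
0.3086 − 0.04193ρ = −Δg_obs/Δh = 0.21444
ρ = (0.3086 − 0.21444) / 0.04193 = 2.25 g/cm³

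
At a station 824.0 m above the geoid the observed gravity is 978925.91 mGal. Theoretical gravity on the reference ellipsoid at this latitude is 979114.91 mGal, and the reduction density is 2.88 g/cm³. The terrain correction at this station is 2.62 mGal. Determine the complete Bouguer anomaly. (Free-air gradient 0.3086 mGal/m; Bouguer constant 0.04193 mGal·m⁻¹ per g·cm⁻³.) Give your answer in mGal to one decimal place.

Free-air correction = 0.3086 × 824.0 = 254.29 mGal
Free-air anomaly = 978925.91 − 979114.91 + (254.29) = 65.29 mGal
Bouguer slab correction = 0.04193 × 2.88 × 824.0 = 99.50 mGal
Simple Bouguer anomaly = 65.29 − (99.50) = -34.21 mGal
Complete Bouguer anomaly = -34.21 + 2.62 = -31.59 mGal

-31.6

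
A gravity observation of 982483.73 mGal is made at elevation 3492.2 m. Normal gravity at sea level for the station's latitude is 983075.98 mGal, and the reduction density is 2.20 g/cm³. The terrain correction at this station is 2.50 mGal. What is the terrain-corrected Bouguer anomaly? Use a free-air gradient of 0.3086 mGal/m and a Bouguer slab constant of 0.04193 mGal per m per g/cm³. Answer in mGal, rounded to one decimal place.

165.8

Free-air correction = 0.3086 × 3492.2 = 1077.69 mGal
Free-air anomaly = 982483.73 − 983075.98 + (1077.69) = 485.44 mGal
Bouguer slab correction = 0.04193 × 2.20 × 3492.2 = 322.14 mGal
Simple Bouguer anomaly = 485.44 − (322.14) = 163.30 mGal
Complete Bouguer anomaly = 163.30 + 2.50 = 165.80 mGal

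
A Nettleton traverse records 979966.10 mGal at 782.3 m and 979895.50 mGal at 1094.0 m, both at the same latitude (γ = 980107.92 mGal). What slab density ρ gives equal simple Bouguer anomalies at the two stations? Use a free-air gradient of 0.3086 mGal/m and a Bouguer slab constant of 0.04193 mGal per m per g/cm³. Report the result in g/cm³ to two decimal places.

1.96

Δg_obs = 979895.50 − 979966.10 = -70.60 mGal over Δh = 1094.0 − 782.3 = 311.7 m
Equal Bouguer anomalies ⇒ Δg_obs + (0.3086 − 0.04193ρ)·Δh = 0
0.3086 − 0.04193ρ = −Δg_obs/Δh = 0.22650
ρ = (0.3086 − 0.22650) / 0.04193 = 1.96 g/cm³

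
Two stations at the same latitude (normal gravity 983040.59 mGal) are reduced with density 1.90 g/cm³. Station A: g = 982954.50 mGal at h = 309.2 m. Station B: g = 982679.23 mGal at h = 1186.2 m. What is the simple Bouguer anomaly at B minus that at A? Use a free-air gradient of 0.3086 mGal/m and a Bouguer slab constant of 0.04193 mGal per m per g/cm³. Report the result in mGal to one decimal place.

Δg_SB(A) = 982954.50 − 983040.59 + 0.3086×309.2 − 0.04193×1.90×309.2 = -15.30 mGal
Δg_SB(B) = 982679.23 − 983040.59 + 0.3086×1186.2 − 0.04193×1.90×1186.2 = -89.80 mGal
Difference = -89.80 − (-15.30) = -74.50 mGal

-74.5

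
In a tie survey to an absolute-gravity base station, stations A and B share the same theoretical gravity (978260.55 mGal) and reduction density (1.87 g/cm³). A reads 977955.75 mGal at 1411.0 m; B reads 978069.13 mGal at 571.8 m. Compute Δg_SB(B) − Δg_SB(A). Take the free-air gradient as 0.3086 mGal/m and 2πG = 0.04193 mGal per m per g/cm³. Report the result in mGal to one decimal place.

-79.8

Δg_SB(A) = 977955.75 − 978260.55 + 0.3086×1411.0 − 0.04193×1.87×1411.0 = 20.00 mGal
Δg_SB(B) = 978069.13 − 978260.55 + 0.3086×571.8 − 0.04193×1.87×571.8 = -59.80 mGal
Difference = -59.80 − (20.00) = -79.80 mGal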